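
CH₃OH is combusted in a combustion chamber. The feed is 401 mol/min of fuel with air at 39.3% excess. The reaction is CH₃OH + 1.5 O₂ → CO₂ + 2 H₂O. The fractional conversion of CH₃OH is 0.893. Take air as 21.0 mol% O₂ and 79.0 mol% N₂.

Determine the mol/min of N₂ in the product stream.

3150 mol/min

Stoichiometric O₂ = 1.5 × 401 = 601.5 mol/min; O₂ fed = 601.5 × 1.393 = 837.9 mol/min.
N₂ fed = 837.9 × 79/21 = 3152 mol/min.
Fuel reacted = 0.893 × 401 → ξ = 358.1 mol/min.
Outlet (n = n₀ + ν ξ):
  CH₃OH: 401 − 1(358.1) = 42.91
  O₂: 837.9 − 1.5(358.1) = 300.8
  N₂: 3152 (inert)
  CO₂: 0 + 1(358.1) = 358.1
  H₂O: 0 + 2(358.1) = 716.2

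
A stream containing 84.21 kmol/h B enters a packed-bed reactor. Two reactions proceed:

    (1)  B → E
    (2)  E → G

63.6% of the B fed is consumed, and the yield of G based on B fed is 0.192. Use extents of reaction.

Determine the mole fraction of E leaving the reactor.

Conversion of B: B consumed = 1ξ₁ = 0.636 × 84.21 → ξ₁ = 53.56 kmol/h.
Yield of G: 1ξ₂ / 84.21 = 0.192 → ξ₂ = 16.17 kmol/h.
Outlet amounts (n = n₀ + Σ ν·ξ):
  B: 84.21 − 1(53.56) = 30.65
  E: 0 + 1(53.56) − 1(16.17) = 37.39
  G: 0 + 1(16.17) = 16.17
Total out = 84.21 kmol/h; y_E = 37.39 / 84.21 = 0.444.

0.444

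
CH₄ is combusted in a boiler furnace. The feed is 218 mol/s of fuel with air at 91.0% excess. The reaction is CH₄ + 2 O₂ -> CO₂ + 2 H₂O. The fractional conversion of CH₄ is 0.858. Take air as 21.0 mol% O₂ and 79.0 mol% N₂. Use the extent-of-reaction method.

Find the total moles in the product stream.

4180 mol/s

Stoichiometric O₂ = 2 × 218 = 436 mol/s; O₂ fed = 436 × 1.910 = 832.8 mol/s.
N₂ fed = 832.8 × 79/21 = 3133 mol/s.
Fuel reacted = 0.858 × 218 → ξ = 187 mol/s.
Outlet (n = n₀ + ν ξ):
  CH₄: 218 − 1(187) = 30.96
  O₂: 832.8 − 2(187) = 458.7
  N₂: 3133 (inert)
  CO₂: 0 + 1(187) = 187
  H₂O: 0 + 2(187) = 374.1
Total out = 30.96 + 458.7 + 3133 + 187 + 374.1 = 4184 mol/s.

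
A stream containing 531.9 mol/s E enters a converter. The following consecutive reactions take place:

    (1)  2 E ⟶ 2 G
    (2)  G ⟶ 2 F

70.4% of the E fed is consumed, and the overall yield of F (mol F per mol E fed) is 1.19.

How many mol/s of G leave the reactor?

58 mol/s

Conversion of E: E consumed = 2ξ₁ = 0.704 × 531.9 → ξ₁ = 187.2 mol/s.
Yield of F: 2ξ₂ / 531.9 = 1.19 → ξ₂ = 316.5 mol/s.
Outlet amounts (n = n₀ + Σ ν·ξ):
  E: 531.9 − 2(187.2) = 157.4
  G: 0 + 2(187.2) − 1(316.5) = 57.98
  F: 0 + 2(316.5) = 633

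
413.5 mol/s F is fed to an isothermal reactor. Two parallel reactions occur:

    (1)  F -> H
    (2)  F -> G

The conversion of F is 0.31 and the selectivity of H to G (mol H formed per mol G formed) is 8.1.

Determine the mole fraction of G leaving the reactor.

Conversion of F: F consumed = 0.31 × 413.5 = 128.2 mol/s = 1ξ₁ + 1ξ₂.
Selectivity: 1ξ₁ / (1ξ₂) = 8.1 → ξ₁ = 8.1 ξ₂.
Substitute: (1·8.1 + 1) ξ₂ = 128.2 → ξ₂ = 14.09 mol/s, ξ₁ = 114.1 mol/s.
Outlet amounts (n = n₀ + Σ ν·ξ):
  F: 413.5 − 1(114.1) − 1(14.09) = 285.3
  H: 0 + 1(114.1) = 114.1
  G: 0 + 1(14.09) = 14.09
Total out = 413.5 mol/s; y_G = 14.09 / 413.5 = 0.03407.

0.0341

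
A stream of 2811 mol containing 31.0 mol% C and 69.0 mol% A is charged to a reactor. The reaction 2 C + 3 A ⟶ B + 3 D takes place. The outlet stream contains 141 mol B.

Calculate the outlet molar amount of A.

1520 mol

For B: n = n₀ + 1ξ → 141 = 0 + 1ξ, giving ξ = 141 mol.
Outlet amounts (n = n₀ + ν ξ):
  C: 871.4 − 2(141) = 589.4
  A: 1940 − 3(141) = 1517
  B: 0 + 1(141) = 141
  D: 0 + 3(141) = 423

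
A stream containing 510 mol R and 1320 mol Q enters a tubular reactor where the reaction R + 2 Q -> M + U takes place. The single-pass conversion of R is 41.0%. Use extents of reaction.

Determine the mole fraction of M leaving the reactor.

0.129

R reacted = 0.41 × 510 = 209.1 mol; ν_R = −1, so ξ = 209.1/1 = 209.1 mol.
Outlet amounts (n = n₀ + ν ξ):
  R: 510 − 1(209.1) = 300.9
  Q: 1320 − 2(209.1) = 901.8
  M: 0 + 1(209.1) = 209.1
  U: 0 + 1(209.1) = 209.1
Total out = 1621 mol; y_M = 209.1 / 1621 = 0.129.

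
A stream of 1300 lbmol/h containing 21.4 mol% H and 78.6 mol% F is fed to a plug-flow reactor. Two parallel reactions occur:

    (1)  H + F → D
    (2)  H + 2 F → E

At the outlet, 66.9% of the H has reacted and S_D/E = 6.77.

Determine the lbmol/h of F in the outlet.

812 lbmol/h

Conversion of H: H consumed = 0.669 × 278.2 = 186.1 lbmol/h = 1ξ₁ + 1ξ₂.
Selectivity: 1ξ₁ / (1ξ₂) = 6.77 → ξ₁ = 6.77 ξ₂.
Substitute: (1·6.77 + 1) ξ₂ = 186.1 → ξ₂ = 23.95 lbmol/h, ξ₁ = 162.2 lbmol/h.
Outlet amounts (n = n₀ + Σ ν·ξ):
  H: 278.2 − 1(162.2) − 1(23.95) = 92.08
  F: 1022 − 1(162.2) − 2(23.95) = 811.7
  D: 0 + 1(162.2) = 162.2
  E: 0 + 1(23.95) = 23.95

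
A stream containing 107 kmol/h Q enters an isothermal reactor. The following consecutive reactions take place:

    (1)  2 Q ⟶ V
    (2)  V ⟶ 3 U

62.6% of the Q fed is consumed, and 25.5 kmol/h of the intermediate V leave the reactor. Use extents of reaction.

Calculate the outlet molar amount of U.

24 kmol/h

Conversion of Q: Q consumed = 2ξ₁ = 0.626 × 107 → ξ₁ = 33.49 kmol/h.
V balance: n_V = 0 + 1ξ₁ − 1ξ₂ = 25.5 → ξ₂ = (1·33.49 − 25.5)/1 = 7.991 kmol/h.
Outlet amounts (n = n₀ + Σ ν·ξ):
  Q: 107 − 2(33.49) = 40.02
  V: 0 + 1(33.49) − 1(7.991) = 25.5
  U: 0 + 3(7.991) = 23.97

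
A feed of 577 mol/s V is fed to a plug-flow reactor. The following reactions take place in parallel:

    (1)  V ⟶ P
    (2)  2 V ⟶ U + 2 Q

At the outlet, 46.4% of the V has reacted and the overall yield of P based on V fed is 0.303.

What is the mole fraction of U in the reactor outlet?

0.0745

Yield of P: 1ξ₁ / 577 = 0.303 → ξ₁ = 174.8 mol/s.
Conversion of V: 1ξ₁ + 2ξ₂ = 0.464 × 577 = 267.7 → ξ₂ = 46.45 mol/s.
Outlet amounts (n = n₀ + Σ ν·ξ):
  V: 577 − 1(174.8) − 2(46.45) = 309.3
  P: 0 + 1(174.8) = 174.8
  U: 0 + 1(46.45) = 46.45
  Q: 0 + 2(46.45) = 92.9
Total out = 623.4 mol/s; y_U = 46.45 / 623.4 = 0.0745.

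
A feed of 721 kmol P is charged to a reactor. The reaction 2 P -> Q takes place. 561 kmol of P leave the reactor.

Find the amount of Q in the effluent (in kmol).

For P: n = n₀ − 2ξ → 561 = 721 − 2ξ, giving ξ = 80 kmol.
Outlet amounts (n = n₀ + ν ξ):
  P: 721 − 2(80) = 561
  Q: 0 + 1(80) = 80

80 kmol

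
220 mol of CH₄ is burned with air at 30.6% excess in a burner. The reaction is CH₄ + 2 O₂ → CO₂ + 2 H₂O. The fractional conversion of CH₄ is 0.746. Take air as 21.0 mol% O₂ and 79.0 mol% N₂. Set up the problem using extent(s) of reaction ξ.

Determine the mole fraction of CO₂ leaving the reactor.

0.0555

Stoichiometric O₂ = 2 × 220 = 440 mol; O₂ fed = 440 × 1.306 = 574.6 mol.
N₂ fed = 574.6 × 79/21 = 2162 mol.
Fuel reacted = 0.746 × 220 → ξ = 164.1 mol.
Outlet (n = n₀ + ν ξ):
  CH₄: 220 − 1(164.1) = 55.88
  O₂: 574.6 − 2(164.1) = 246.4
  N₂: 2162 (inert)
  CO₂: 0 + 1(164.1) = 164.1
  H₂O: 0 + 2(164.1) = 328.2
Total out = 2956 mol; y_CO₂ = 164.1 / 2956 = 0.05551.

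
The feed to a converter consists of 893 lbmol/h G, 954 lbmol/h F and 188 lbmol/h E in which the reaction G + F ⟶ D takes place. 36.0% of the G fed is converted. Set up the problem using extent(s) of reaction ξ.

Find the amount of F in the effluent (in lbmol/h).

G reacted = 0.36 × 893 = 321.5 lbmol/h; ν_G = −1, so ξ = 321.5/1 = 321.5 lbmol/h.
Outlet amounts (n = n₀ + ν ξ):
  G: 893 − 1(321.5) = 571.5
  F: 954 − 1(321.5) = 632.5
  D: 0 + 1(321.5) = 321.5
  E: 188 (inert)

633 lbmol/h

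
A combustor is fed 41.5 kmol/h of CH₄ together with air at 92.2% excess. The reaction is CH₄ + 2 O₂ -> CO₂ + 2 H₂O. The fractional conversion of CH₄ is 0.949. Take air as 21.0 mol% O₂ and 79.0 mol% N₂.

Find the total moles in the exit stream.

Stoichiometric O₂ = 2 × 41.5 = 83 kmol/h; O₂ fed = 83 × 1.922 = 159.5 kmol/h.
N₂ fed = 159.5 × 79/21 = 600.1 kmol/h.
Fuel reacted = 0.949 × 41.5 → ξ = 39.38 kmol/h.
Outlet (n = n₀ + ν ξ):
  CH₄: 41.5 − 1(39.38) = 2.117
  O₂: 159.5 − 2(39.38) = 80.76
  N₂: 600.1 (inert)
  CO₂: 0 + 1(39.38) = 39.38
  H₂O: 0 + 2(39.38) = 78.77
Total out = 2.117 + 80.76 + 600.1 + 39.38 + 78.77 = 801.1 kmol/h.

801 kmol/h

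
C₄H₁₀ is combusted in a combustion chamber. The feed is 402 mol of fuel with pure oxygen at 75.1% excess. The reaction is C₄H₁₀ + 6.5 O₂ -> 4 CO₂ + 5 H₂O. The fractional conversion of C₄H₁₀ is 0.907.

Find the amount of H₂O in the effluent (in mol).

1820 mol

Stoichiometric O₂ = 6.5 × 402 = 2613 mol; O₂ fed = 2613 × 1.751 = 4575 mol.
Fuel reacted = 0.907 × 402 → ξ = 364.6 mol.
Outlet (n = n₀ + ν ξ):
  C₄H₁₀: 402 − 1(364.6) = 37.39
  O₂: 4575 − 6.5(364.6) = 2205
  CO₂: 0 + 4(364.6) = 1458
  H₂O: 0 + 5(364.6) = 1823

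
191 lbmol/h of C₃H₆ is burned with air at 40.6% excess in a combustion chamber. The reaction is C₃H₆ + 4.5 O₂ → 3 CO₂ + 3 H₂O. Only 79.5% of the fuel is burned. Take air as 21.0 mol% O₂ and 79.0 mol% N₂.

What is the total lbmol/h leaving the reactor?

Stoichiometric O₂ = 4.5 × 191 = 859.5 lbmol/h; O₂ fed = 859.5 × 1.406 = 1208 lbmol/h.
N₂ fed = 1208 × 79/21 = 4546 lbmol/h.
Fuel reacted = 0.795 × 191 → ξ = 151.8 lbmol/h.
Outlet (n = n₀ + ν ξ):
  C₃H₆: 191 − 1(151.8) = 39.16
  O₂: 1208 − 4.5(151.8) = 525.2
  N₂: 4546 (inert)
  CO₂: 0 + 3(151.8) = 455.5
  H₂O: 0 + 3(151.8) = 455.5
Total out = 39.16 + 525.2 + 4546 + 455.5 + 455.5 = 6021 lbmol/h.

6020 lbmol/h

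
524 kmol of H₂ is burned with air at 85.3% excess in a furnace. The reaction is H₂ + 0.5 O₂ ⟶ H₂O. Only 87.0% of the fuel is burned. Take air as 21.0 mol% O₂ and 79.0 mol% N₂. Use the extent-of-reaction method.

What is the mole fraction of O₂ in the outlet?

Stoichiometric O₂ = 0.5 × 524 = 262 kmol; O₂ fed = 262 × 1.853 = 485.5 kmol.
N₂ fed = 485.5 × 79/21 = 1826 kmol.
Fuel reacted = 0.87 × 524 → ξ = 455.9 kmol.
Outlet (n = n₀ + ν ξ):
  H₂: 524 − 1(455.9) = 68.12
  O₂: 485.5 − 0.5(455.9) = 257.5
  N₂: 1826 (inert)
  H₂O: 0 + 1(455.9) = 455.9
Total out = 2608 kmol; y_O₂ = 257.5 / 2608 = 0.09876.

0.0988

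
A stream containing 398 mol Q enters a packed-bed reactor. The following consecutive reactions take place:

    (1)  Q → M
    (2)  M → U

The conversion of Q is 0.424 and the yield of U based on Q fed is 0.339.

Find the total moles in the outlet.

Conversion of Q: Q consumed = 1ξ₁ = 0.424 × 398 → ξ₁ = 168.8 mol.
Yield of U: 1ξ₂ / 398 = 0.339 → ξ₂ = 134.9 mol.
Outlet amounts (n = n₀ + Σ ν·ξ):
  Q: 398 − 1(168.8) = 229.2
  M: 0 + 1(168.8) − 1(134.9) = 33.83
  U: 0 + 1(134.9) = 134.9
Total out = 229.2 + 33.83 + 134.9 = 398 mol.

398 mol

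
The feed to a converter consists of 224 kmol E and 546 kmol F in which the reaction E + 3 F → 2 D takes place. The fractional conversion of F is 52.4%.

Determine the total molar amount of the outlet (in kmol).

579 kmol

F reacted = 0.524 × 546 = 286.1 kmol; ν_F = −3, so ξ = 286.1/3 = 95.37 kmol.
Outlet amounts (n = n₀ + ν ξ):
  E: 224 − 1(95.37) = 128.6
  F: 546 − 3(95.37) = 259.9
  D: 0 + 2(95.37) = 190.7
Total out = 128.6 + 259.9 + 190.7 = 579.3 kmol.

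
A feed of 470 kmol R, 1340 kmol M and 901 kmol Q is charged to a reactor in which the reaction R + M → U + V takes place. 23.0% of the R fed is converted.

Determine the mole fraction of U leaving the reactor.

R reacted = 0.23 × 470 = 108.1 kmol; ν_R = −1, so ξ = 108.1/1 = 108.1 kmol.
Outlet amounts (n = n₀ + ν ξ):
  R: 470 − 1(108.1) = 361.9
  M: 1340 − 1(108.1) = 1232
  U: 0 + 1(108.1) = 108.1
  V: 0 + 1(108.1) = 108.1
  Q: 901 (inert)
Total out = 2711 kmol; y_U = 108.1 / 2711 = 0.03987.

0.0399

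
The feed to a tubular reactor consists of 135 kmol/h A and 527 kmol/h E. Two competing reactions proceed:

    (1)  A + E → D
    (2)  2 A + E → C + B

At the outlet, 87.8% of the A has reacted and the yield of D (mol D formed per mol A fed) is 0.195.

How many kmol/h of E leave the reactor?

Yield of D: 1ξ₁ / 135 = 0.195 → ξ₁ = 26.32 kmol/h.
Conversion of A: 1ξ₁ + 2ξ₂ = 0.878 × 135 = 118.5 → ξ₂ = 46.1 kmol/h.
Outlet amounts (n = n₀ + Σ ν·ξ):
  A: 135 − 1(26.32) − 2(46.1) = 16.47
  E: 527 − 1(26.32) − 1(46.1) = 454.6
  D: 0 + 1(26.32) = 26.32
  C: 0 + 1(46.1) = 46.1
  B: 0 + 1(46.1) = 46.1

455 kmol/h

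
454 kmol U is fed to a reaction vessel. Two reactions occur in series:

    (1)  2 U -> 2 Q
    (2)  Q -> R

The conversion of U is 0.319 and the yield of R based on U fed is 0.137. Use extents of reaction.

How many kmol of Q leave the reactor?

Conversion of U: U consumed = 2ξ₁ = 0.319 × 454 → ξ₁ = 72.41 kmol.
Yield of R: 1ξ₂ / 454 = 0.137 → ξ₂ = 62.2 kmol.
Outlet amounts (n = n₀ + Σ ν·ξ):
  U: 454 − 2(72.41) = 309.2
  Q: 0 + 2(72.41) − 1(62.2) = 82.63
  R: 0 + 1(62.2) = 62.2

82.6 kmol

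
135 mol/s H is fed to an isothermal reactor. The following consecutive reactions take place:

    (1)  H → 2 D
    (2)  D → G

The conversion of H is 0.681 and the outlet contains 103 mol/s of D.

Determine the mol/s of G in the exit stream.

80.9 mol/s

Conversion of H: H consumed = 1ξ₁ = 0.681 × 135 → ξ₁ = 91.94 mol/s.
D balance: n_D = 0 + 2ξ₁ − 1ξ₂ = 103 → ξ₂ = (2·91.94 − 103)/1 = 80.87 mol/s.
Outlet amounts (n = n₀ + Σ ν·ξ):
  H: 135 − 1(91.94) = 43.06
  D: 0 + 2(91.94) − 1(80.87) = 103
  G: 0 + 1(80.87) = 80.87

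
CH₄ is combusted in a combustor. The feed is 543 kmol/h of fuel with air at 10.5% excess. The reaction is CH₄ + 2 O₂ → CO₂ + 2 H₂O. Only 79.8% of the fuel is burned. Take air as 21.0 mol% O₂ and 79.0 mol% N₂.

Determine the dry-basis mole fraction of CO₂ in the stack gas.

Stoichiometric O₂ = 2 × 543 = 1086 kmol/h; O₂ fed = 1086 × 1.105 = 1200 kmol/h.
N₂ fed = 1200 × 79/21 = 4514 kmol/h.
Fuel reacted = 0.798 × 543 → ξ = 433.3 kmol/h.
Outlet (n = n₀ + ν ξ):
  CH₄: 543 − 1(433.3) = 109.7
  O₂: 1200 − 2(433.3) = 333.4
  N₂: 4514 (inert)
  CO₂: 0 + 1(433.3) = 433.3
  H₂O: 0 + 2(433.3) = 866.6
Dry total = 5391 kmol/h; y_CO₂ (dry) = 433.3 / 5391 = 0.08038.

0.0804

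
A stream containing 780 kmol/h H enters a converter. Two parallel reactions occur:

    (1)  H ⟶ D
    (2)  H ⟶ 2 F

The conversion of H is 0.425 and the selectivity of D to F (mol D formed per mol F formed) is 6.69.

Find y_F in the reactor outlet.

Conversion of H: H consumed = 0.425 × 780 = 331.5 kmol/h = 1ξ₁ + 1ξ₂.
Selectivity: 1ξ₁ / (2ξ₂) = 6.69 → ξ₁ = 13.38 ξ₂.
Substitute: (1·13.38 + 1) ξ₂ = 331.5 → ξ₂ = 23.05 kmol/h, ξ₁ = 308.4 kmol/h.
Outlet amounts (n = n₀ + Σ ν·ξ):
  H: 780 − 1(308.4) − 1(23.05) = 448.5
  D: 0 + 1(308.4) = 308.4
  F: 0 + 2(23.05) = 46.11
Total out = 803.1 kmol/h; y_F = 46.11 / 803.1 = 0.05741.

0.0574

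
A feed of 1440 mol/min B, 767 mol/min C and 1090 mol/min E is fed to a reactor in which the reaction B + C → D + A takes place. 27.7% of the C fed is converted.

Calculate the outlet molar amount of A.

C reacted = 0.277 × 767 = 212.5 mol/min; ν_C = −1, so ξ = 212.5/1 = 212.5 mol/min.
Outlet amounts (n = n₀ + ν ξ):
  B: 1440 − 1(212.5) = 1228
  C: 767 − 1(212.5) = 554.5
  D: 0 + 1(212.5) = 212.5
  A: 0 + 1(212.5) = 212.5
  E: 1090 (inert)

212 mol/min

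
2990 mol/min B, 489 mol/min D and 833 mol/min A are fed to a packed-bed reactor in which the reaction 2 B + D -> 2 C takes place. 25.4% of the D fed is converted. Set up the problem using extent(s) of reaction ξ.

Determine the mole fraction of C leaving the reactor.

0.0593

D reacted = 0.254 × 489 = 124.2 mol/min; ν_D = −1, so ξ = 124.2/1 = 124.2 mol/min.
Outlet amounts (n = n₀ + ν ξ):
  B: 2990 − 2(124.2) = 2742
  D: 489 − 1(124.2) = 364.8
  C: 0 + 2(124.2) = 248.4
  A: 833 (inert)
Total out = 4188 mol/min; y_C = 248.4 / 4188 = 0.05932.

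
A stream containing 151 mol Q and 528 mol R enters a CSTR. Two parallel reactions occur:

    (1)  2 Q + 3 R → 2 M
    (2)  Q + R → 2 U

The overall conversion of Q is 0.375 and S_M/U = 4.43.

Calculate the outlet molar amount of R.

446 mol

Conversion of Q: Q consumed = 0.375 × 151 = 56.62 mol = 2ξ₁ + 1ξ₂.
Selectivity: 2ξ₁ / (2ξ₂) = 4.43 → ξ₁ = 4.43 ξ₂.
Substitute: (2·4.43 + 1) ξ₂ = 56.62 → ξ₂ = 5.743 mol, ξ₁ = 25.44 mol.
Outlet amounts (n = n₀ + Σ ν·ξ):
  Q: 151 − 2(25.44) − 1(5.743) = 94.38
  R: 528 − 3(25.44) − 1(5.743) = 445.9
  M: 0 + 2(25.44) = 50.88
  U: 0 + 2(5.743) = 11.49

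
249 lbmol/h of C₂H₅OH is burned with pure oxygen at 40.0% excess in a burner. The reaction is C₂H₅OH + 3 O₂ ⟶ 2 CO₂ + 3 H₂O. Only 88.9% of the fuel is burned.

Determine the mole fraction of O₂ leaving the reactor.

Stoichiometric O₂ = 3 × 249 = 747 lbmol/h; O₂ fed = 747 × 1.400 = 1046 lbmol/h.
Fuel reacted = 0.889 × 249 → ξ = 221.4 lbmol/h.
Outlet (n = n₀ + ν ξ):
  C₂H₅OH: 249 − 1(221.4) = 27.64
  O₂: 1046 − 3(221.4) = 381.7
  CO₂: 0 + 2(221.4) = 442.7
  H₂O: 0 + 3(221.4) = 664.1
Total out = 1516 lbmol/h; y_O₂ = 381.7 / 1516 = 0.2518.

0.252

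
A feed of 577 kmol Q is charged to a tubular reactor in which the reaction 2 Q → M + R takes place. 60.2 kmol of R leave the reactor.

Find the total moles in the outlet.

For R: n = n₀ + 1ξ → 60.2 = 0 + 1ξ, giving ξ = 60.2 kmol.
Outlet amounts (n = n₀ + ν ξ):
  Q: 577 − 2(60.2) = 456.6
  M: 0 + 1(60.2) = 60.2
  R: 0 + 1(60.2) = 60.2
Total out = 456.6 + 60.2 + 60.2 = 577 kmol.

577 kmol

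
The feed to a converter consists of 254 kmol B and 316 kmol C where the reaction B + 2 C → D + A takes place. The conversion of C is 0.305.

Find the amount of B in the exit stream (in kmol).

C reacted = 0.305 × 316 = 96.38 kmol; ν_C = −2, so ξ = 96.38/2 = 48.19 kmol.
Outlet amounts (n = n₀ + ν ξ):
  B: 254 − 1(48.19) = 205.8
  C: 316 − 2(48.19) = 219.6
  D: 0 + 1(48.19) = 48.19
  A: 0 + 1(48.19) = 48.19

206 kmol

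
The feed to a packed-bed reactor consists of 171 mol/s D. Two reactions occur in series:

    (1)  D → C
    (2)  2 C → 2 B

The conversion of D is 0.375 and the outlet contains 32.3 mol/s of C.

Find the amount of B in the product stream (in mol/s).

Conversion of D: D consumed = 1ξ₁ = 0.375 × 171 → ξ₁ = 64.12 mol/s.
C balance: n_C = 0 + 1ξ₁ − 2ξ₂ = 32.3 → ξ₂ = (1·64.12 − 32.3)/2 = 15.91 mol/s.
Outlet amounts (n = n₀ + Σ ν·ξ):
  D: 171 − 1(64.12) = 106.9
  C: 0 + 1(64.12) − 2(15.91) = 32.3
  B: 0 + 2(15.91) = 31.83

31.8 mol/s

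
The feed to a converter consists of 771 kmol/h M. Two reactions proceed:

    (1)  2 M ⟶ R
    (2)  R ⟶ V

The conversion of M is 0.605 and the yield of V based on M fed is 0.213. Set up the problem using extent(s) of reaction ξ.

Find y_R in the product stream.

0.128

Conversion of M: M consumed = 2ξ₁ = 0.605 × 771 → ξ₁ = 233.2 kmol/h.
Yield of V: 1ξ₂ / 771 = 0.213 → ξ₂ = 164.2 kmol/h.
Outlet amounts (n = n₀ + Σ ν·ξ):
  M: 771 − 2(233.2) = 304.5
  R: 0 + 1(233.2) − 1(164.2) = 69
  V: 0 + 1(164.2) = 164.2
Total out = 537.8 kmol/h; y_R = 69 / 537.8 = 0.1283.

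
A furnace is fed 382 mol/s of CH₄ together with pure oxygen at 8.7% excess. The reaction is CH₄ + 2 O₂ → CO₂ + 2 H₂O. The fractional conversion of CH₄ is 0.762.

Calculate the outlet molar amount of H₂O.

582 mol/s

Stoichiometric O₂ = 2 × 382 = 764 mol/s; O₂ fed = 764 × 1.087 = 830.5 mol/s.
Fuel reacted = 0.762 × 382 → ξ = 291.1 mol/s.
Outlet (n = n₀ + ν ξ):
  CH₄: 382 − 1(291.1) = 90.92
  O₂: 830.5 − 2(291.1) = 248.3
  CO₂: 0 + 1(291.1) = 291.1
  H₂O: 0 + 2(291.1) = 582.2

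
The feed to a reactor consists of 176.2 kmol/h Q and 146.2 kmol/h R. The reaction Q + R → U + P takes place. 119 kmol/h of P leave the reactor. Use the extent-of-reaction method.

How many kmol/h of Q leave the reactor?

For P: n = n₀ + 1ξ → 119 = 0 + 1ξ, giving ξ = 119 kmol/h.
Outlet amounts (n = n₀ + ν ξ):
  Q: 176.2 − 1(119) = 57.2
  R: 146.2 − 1(119) = 27.2
  U: 0 + 1(119) = 119
  P: 0 + 1(119) = 119

57.2 kmol/h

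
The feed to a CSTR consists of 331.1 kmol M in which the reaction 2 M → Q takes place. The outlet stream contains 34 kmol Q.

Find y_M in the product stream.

For Q: n = n₀ + 1ξ → 34 = 0 + 1ξ, giving ξ = 34 kmol.
Outlet amounts (n = n₀ + ν ξ):
  M: 331.1 − 2(34) = 263.1
  Q: 0 + 1(34) = 34
Total out = 297.1 kmol; y_M = 263.1 / 297.1 = 0.8856.

0.886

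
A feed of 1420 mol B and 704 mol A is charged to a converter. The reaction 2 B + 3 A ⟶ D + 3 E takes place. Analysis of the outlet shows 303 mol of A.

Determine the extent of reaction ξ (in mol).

For A: n = n₀ − 3ξ → 303 = 704 − 3ξ, giving ξ = 133.7 mol.
Outlet amounts (n = n₀ + ν ξ):
  B: 1420 − 2(133.7) = 1153
  A: 704 − 3(133.7) = 303
  D: 0 + 1(133.7) = 133.7
  E: 0 + 3(133.7) = 401

ξ = 134 mol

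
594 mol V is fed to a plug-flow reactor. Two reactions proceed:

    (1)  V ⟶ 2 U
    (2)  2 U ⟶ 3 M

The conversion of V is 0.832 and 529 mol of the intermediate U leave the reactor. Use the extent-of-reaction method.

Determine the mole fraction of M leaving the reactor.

0.523

Conversion of V: V consumed = 1ξ₁ = 0.832 × 594 → ξ₁ = 494.2 mol.
U balance: n_U = 0 + 2ξ₁ − 2ξ₂ = 529 → ξ₂ = (2·494.2 − 529)/2 = 229.7 mol.
Outlet amounts (n = n₀ + Σ ν·ξ):
  V: 594 − 1(494.2) = 99.79
  U: 0 + 2(494.2) − 2(229.7) = 529
  M: 0 + 3(229.7) = 689.1
Total out = 1318 mol; y_M = 689.1 / 1318 = 0.5229.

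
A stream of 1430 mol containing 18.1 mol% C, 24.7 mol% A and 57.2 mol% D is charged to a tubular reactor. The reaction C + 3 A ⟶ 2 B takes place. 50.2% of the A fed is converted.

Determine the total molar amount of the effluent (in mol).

1310 mol

A reacted = 0.502 × 353.2 = 177.3 mol; ν_A = −3, so ξ = 177.3/3 = 59.1 mol.
Outlet amounts (n = n₀ + ν ξ):
  C: 258.8 − 1(59.1) = 199.7
  A: 353.2 − 3(59.1) = 175.9
  B: 0 + 2(59.1) = 118.2
  D: 818 (inert)
Total out = 199.7 + 175.9 + 118.2 + 818 = 1312 mol.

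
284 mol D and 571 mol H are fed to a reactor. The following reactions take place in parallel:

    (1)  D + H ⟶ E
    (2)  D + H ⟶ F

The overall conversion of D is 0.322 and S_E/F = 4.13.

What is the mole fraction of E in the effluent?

0.0964

Conversion of D: D consumed = 0.322 × 284 = 91.45 mol = 1ξ₁ + 1ξ₂.
Selectivity: 1ξ₁ / (1ξ₂) = 4.13 → ξ₁ = 4.13 ξ₂.
Substitute: (1·4.13 + 1) ξ₂ = 91.45 → ξ₂ = 17.83 mol, ξ₁ = 73.62 mol.
Outlet amounts (n = n₀ + Σ ν·ξ):
  D: 284 − 1(73.62) − 1(17.83) = 192.6
  H: 571 − 1(73.62) − 1(17.83) = 479.6
  E: 0 + 1(73.62) = 73.62
  F: 0 + 1(17.83) = 17.83
Total out = 763.6 mol; y_E = 73.62 / 763.6 = 0.09642.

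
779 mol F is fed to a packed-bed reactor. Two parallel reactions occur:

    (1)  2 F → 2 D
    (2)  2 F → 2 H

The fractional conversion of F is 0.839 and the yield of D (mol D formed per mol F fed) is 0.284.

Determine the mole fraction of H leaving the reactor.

0.555

Yield of D: 2ξ₁ / 779 = 0.284 → ξ₁ = 110.6 mol.
Conversion of F: 2ξ₁ + 2ξ₂ = 0.839 × 779 = 653.6 → ξ₂ = 216.2 mol.
Outlet amounts (n = n₀ + Σ ν·ξ):
  F: 779 − 2(110.6) − 2(216.2) = 125.4
  D: 0 + 2(110.6) = 221.2
  H: 0 + 2(216.2) = 432.3
Total out = 779 mol; y_H = 432.3 / 779 = 0.555.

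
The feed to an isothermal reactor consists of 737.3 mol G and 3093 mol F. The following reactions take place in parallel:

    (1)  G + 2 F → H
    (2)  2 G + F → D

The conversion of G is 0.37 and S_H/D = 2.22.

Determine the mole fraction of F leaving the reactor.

0.803

Conversion of G: G consumed = 0.37 × 737.3 = 272.8 mol = 1ξ₁ + 2ξ₂.
Selectivity: 1ξ₁ / (1ξ₂) = 2.22 → ξ₁ = 2.22 ξ₂.
Substitute: (1·2.22 + 2) ξ₂ = 272.8 → ξ₂ = 64.64 mol, ξ₁ = 143.5 mol.
Outlet amounts (n = n₀ + Σ ν·ξ):
  G: 737.3 − 1(143.5) − 2(64.64) = 464.5
  F: 3093 − 2(143.5) − 1(64.64) = 2741
  H: 0 + 1(143.5) = 143.5
  D: 0 + 1(64.64) = 64.64
Total out = 3414 mol; y_F = 2741 / 3414 = 0.803.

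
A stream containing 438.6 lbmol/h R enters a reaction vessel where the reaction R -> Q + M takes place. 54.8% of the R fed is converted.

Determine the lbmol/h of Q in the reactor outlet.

240 lbmol/h

R reacted = 0.548 × 438.6 = 240.4 lbmol/h; ν_R = −1, so ξ = 240.4/1 = 240.4 lbmol/h.
Outlet amounts (n = n₀ + ν ξ):
  R: 438.6 − 1(240.4) = 198.2
  Q: 0 + 1(240.4) = 240.4
  M: 0 + 1(240.4) = 240.4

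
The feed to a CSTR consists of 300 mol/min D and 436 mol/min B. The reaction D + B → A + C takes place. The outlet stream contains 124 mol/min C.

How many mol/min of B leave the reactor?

312 mol/min

For C: n = n₀ + 1ξ → 124 = 0 + 1ξ, giving ξ = 124 mol/min.
Outlet amounts (n = n₀ + ν ξ):
  D: 300 − 1(124) = 176
  B: 436 − 1(124) = 312
  A: 0 + 1(124) = 124
  C: 0 + 1(124) = 124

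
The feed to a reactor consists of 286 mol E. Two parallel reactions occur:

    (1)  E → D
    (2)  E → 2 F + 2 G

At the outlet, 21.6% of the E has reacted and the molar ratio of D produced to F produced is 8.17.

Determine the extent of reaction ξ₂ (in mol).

ξ₂ = 3.56 mol

Conversion of E: E consumed = 0.216 × 286 = 61.78 mol = 1ξ₁ + 1ξ₂.
Selectivity: 1ξ₁ / (2ξ₂) = 8.17 → ξ₁ = 16.34 ξ₂.
Substitute: (1·16.34 + 1) ξ₂ = 61.78 → ξ₂ = 3.563 mol, ξ₁ = 58.21 mol.
Outlet amounts (n = n₀ + Σ ν·ξ):
  E: 286 − 1(58.21) − 1(3.563) = 224.2
  D: 0 + 1(58.21) = 58.21
  F: 0 + 2(3.563) = 7.125
  G: 0 + 2(3.563) = 7.125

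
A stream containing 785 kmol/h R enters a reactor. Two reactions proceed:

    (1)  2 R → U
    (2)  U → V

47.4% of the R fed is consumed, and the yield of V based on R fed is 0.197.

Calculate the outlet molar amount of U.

Conversion of R: R consumed = 2ξ₁ = 0.474 × 785 → ξ₁ = 186 kmol/h.
Yield of V: 1ξ₂ / 785 = 0.197 → ξ₂ = 154.6 kmol/h.
Outlet amounts (n = n₀ + Σ ν·ξ):
  R: 785 − 2(186) = 412.9
  U: 0 + 1(186) − 1(154.6) = 31.4
  V: 0 + 1(154.6) = 154.6

31.4 kmol/h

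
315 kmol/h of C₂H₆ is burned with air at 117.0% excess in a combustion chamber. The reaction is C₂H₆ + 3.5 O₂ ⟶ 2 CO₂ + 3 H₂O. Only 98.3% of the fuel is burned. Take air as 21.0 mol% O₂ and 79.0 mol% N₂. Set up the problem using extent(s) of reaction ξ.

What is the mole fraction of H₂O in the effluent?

Stoichiometric O₂ = 3.5 × 315 = 1102 kmol/h; O₂ fed = 1102 × 2.170 = 2392 kmol/h.
N₂ fed = 2392 × 79/21 = 9000 kmol/h.
Fuel reacted = 0.983 × 315 → ξ = 309.6 kmol/h.
Outlet (n = n₀ + ν ξ):
  C₂H₆: 315 − 1(309.6) = 5.355
  O₂: 2392 − 3.5(309.6) = 1309
  N₂: 9000 (inert)
  CO₂: 0 + 2(309.6) = 619.3
  H₂O: 0 + 3(309.6) = 928.9
Total out = 11860 kmol/h; y_H₂O = 928.9 / 11860 = 0.07831.

0.0783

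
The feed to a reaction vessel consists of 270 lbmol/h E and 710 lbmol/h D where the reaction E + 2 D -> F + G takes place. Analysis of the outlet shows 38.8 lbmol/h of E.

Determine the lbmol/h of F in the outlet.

For E: n = n₀ − 1ξ → 38.8 = 270 − 1ξ, giving ξ = 231.2 lbmol/h.
Outlet amounts (n = n₀ + ν ξ):
  E: 270 − 1(231.2) = 38.8
  D: 710 − 2(231.2) = 247.6
  F: 0 + 1(231.2) = 231.2
  G: 0 + 1(231.2) = 231.2

231 lbmol/h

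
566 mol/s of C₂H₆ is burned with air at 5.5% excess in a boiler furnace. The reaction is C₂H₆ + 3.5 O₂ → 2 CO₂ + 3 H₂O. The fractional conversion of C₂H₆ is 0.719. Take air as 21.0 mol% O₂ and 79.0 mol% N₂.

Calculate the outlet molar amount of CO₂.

814 mol/s

Stoichiometric O₂ = 3.5 × 566 = 1981 mol/s; O₂ fed = 1981 × 1.055 = 2090 mol/s.
N₂ fed = 2090 × 79/21 = 7862 mol/s.
Fuel reacted = 0.719 × 566 → ξ = 407 mol/s.
Outlet (n = n₀ + ν ξ):
  C₂H₆: 566 − 1(407) = 159
  O₂: 2090 − 3.5(407) = 665.6
  N₂: 7862 (inert)
  CO₂: 0 + 2(407) = 813.9
  H₂O: 0 + 3(407) = 1221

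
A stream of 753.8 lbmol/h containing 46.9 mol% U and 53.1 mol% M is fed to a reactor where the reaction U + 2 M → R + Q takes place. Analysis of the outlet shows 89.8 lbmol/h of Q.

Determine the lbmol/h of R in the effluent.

For Q: n = n₀ + 1ξ → 89.8 = 0 + 1ξ, giving ξ = 89.8 lbmol/h.
Outlet amounts (n = n₀ + ν ξ):
  U: 353.5 − 1(89.8) = 263.7
  M: 400.3 − 2(89.8) = 220.7
  R: 0 + 1(89.8) = 89.8
  Q: 0 + 1(89.8) = 89.8

89.8 lbmol/h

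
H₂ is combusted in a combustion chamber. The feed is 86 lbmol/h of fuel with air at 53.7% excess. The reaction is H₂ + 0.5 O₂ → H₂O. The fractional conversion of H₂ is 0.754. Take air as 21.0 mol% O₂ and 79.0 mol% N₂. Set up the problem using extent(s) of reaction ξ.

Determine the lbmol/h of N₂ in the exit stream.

249 lbmol/h

Stoichiometric O₂ = 0.5 × 86 = 43 lbmol/h; O₂ fed = 43 × 1.537 = 66.09 lbmol/h.
N₂ fed = 66.09 × 79/21 = 248.6 lbmol/h.
Fuel reacted = 0.754 × 86 → ξ = 64.84 lbmol/h.
Outlet (n = n₀ + ν ξ):
  H₂: 86 − 1(64.84) = 21.16
  O₂: 66.09 − 0.5(64.84) = 33.67
  N₂: 248.6 (inert)
  H₂O: 0 + 1(64.84) = 64.84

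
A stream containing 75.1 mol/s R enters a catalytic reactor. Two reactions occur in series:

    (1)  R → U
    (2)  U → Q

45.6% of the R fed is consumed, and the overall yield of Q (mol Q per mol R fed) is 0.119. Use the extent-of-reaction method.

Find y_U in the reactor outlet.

Conversion of R: R consumed = 1ξ₁ = 0.456 × 75.1 → ξ₁ = 34.25 mol/s.
Yield of Q: 1ξ₂ / 75.1 = 0.119 → ξ₂ = 8.937 mol/s.
Outlet amounts (n = n₀ + Σ ν·ξ):
  R: 75.1 − 1(34.25) = 40.85
  U: 0 + 1(34.25) − 1(8.937) = 25.31
  Q: 0 + 1(8.937) = 8.937
Total out = 75.1 mol/s; y_U = 25.31 / 75.1 = 0.337.

0.337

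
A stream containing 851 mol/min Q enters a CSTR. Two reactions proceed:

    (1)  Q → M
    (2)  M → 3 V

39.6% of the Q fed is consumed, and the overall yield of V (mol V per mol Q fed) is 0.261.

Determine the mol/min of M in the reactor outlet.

Conversion of Q: Q consumed = 1ξ₁ = 0.396 × 851 → ξ₁ = 337 mol/min.
Yield of V: 3ξ₂ / 851 = 0.261 → ξ₂ = 74.04 mol/min.
Outlet amounts (n = n₀ + Σ ν·ξ):
  Q: 851 − 1(337) = 514
  M: 0 + 1(337) − 1(74.04) = 263
  V: 0 + 3(74.04) = 222.1

263 mol/min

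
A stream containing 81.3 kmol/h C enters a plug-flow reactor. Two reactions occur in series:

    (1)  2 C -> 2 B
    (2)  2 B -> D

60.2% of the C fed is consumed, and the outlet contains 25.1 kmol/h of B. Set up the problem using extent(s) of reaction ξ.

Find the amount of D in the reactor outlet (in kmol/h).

Conversion of C: C consumed = 2ξ₁ = 0.602 × 81.3 → ξ₁ = 24.47 kmol/h.
B balance: n_B = 0 + 2ξ₁ − 2ξ₂ = 25.1 → ξ₂ = (2·24.47 − 25.1)/2 = 11.92 kmol/h.
Outlet amounts (n = n₀ + Σ ν·ξ):
  C: 81.3 − 2(24.47) = 32.36
  B: 0 + 2(24.47) − 2(11.92) = 25.1
  D: 0 + 1(11.92) = 11.92

11.9 kmol/h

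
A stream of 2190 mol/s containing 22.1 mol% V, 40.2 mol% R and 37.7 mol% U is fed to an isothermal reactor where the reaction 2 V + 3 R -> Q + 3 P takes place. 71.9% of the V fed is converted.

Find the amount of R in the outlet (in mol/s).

V reacted = 0.719 × 484 = 348 mol/s; ν_V = −2, so ξ = 348/2 = 174 mol/s.
Outlet amounts (n = n₀ + ν ξ):
  V: 484 − 2(174) = 136
  R: 880.4 − 3(174) = 358.4
  Q: 0 + 1(174) = 174
  P: 0 + 3(174) = 522
  U: 825.6 (inert)

358 mol/s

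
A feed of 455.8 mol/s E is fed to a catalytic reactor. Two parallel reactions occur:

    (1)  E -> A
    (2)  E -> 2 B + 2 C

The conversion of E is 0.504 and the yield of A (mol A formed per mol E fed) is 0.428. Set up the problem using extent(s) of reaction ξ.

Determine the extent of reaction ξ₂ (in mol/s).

ξ₂ = 34.6 mol/s

Yield of A: 1ξ₁ / 455.8 = 0.428 → ξ₁ = 195.1 mol/s.
Conversion of E: 1ξ₁ + 1ξ₂ = 0.504 × 455.8 = 229.7 → ξ₂ = 34.64 mol/s.
Outlet amounts (n = n₀ + Σ ν·ξ):
  E: 455.8 − 1(195.1) − 1(34.64) = 226.1
  A: 0 + 1(195.1) = 195.1
  B: 0 + 2(34.64) = 69.28
  C: 0 + 2(34.64) = 69.28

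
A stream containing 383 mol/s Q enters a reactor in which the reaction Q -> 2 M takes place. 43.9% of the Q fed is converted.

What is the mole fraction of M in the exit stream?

Q reacted = 0.439 × 383 = 168.1 mol/s; ν_Q = −1, so ξ = 168.1/1 = 168.1 mol/s.
Outlet amounts (n = n₀ + ν ξ):
  Q: 383 − 1(168.1) = 214.9
  M: 0 + 2(168.1) = 336.3
Total out = 551.1 mol/s; y_M = 336.3 / 551.1 = 0.6101.

0.61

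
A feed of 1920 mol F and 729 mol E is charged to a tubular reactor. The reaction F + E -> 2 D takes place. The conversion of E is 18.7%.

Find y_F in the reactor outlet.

E reacted = 0.187 × 729 = 136.3 mol; ν_E = −1, so ξ = 136.3/1 = 136.3 mol.
Outlet amounts (n = n₀ + ν ξ):
  F: 1920 − 1(136.3) = 1784
  E: 729 − 1(136.3) = 592.7
  D: 0 + 2(136.3) = 272.6
Total out = 2649 mol; y_F = 1784 / 2649 = 0.6733.

0.673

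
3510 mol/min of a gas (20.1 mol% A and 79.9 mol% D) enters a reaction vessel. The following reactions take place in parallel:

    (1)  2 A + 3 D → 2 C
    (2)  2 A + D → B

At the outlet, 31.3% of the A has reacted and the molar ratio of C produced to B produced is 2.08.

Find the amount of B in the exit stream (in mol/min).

Conversion of A: A consumed = 0.313 × 705.5 = 220.8 mol/min = 2ξ₁ + 2ξ₂.
Selectivity: 2ξ₁ / (1ξ₂) = 2.08 → ξ₁ = 1.04 ξ₂.
Substitute: (2·1.04 + 2) ξ₂ = 220.8 → ξ₂ = 54.12 mol/min, ξ₁ = 56.29 mol/min.
Outlet amounts (n = n₀ + Σ ν·ξ):
  A: 705.5 − 2(56.29) − 2(54.12) = 484.7
  D: 2804 − 3(56.29) − 1(54.12) = 2582
  C: 0 + 2(56.29) = 112.6
  B: 0 + 1(54.12) = 54.12

54.1 mol/min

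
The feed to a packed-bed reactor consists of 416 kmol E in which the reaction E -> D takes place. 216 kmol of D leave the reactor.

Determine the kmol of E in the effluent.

200 kmol

For D: n = n₀ + 1ξ → 216 = 0 + 1ξ, giving ξ = 216 kmol.
Outlet amounts (n = n₀ + ν ξ):
  E: 416 − 1(216) = 200
  D: 0 + 1(216) = 216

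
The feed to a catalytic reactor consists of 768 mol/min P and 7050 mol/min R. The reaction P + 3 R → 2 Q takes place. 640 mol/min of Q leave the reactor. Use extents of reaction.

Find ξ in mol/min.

ξ = 320 mol/min

For Q: n = n₀ + 2ξ → 640 = 0 + 2ξ, giving ξ = 320 mol/min.
Outlet amounts (n = n₀ + ν ξ):
  P: 768 − 1(320) = 448
  R: 7050 − 3(320) = 6090
  Q: 0 + 2(320) = 640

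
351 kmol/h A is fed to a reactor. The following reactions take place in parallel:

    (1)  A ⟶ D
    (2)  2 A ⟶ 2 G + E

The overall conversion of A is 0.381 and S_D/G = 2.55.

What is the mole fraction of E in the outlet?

Conversion of A: A consumed = 0.381 × 351 = 133.7 kmol/h = 1ξ₁ + 2ξ₂.
Selectivity: 1ξ₁ / (2ξ₂) = 2.55 → ξ₁ = 5.1 ξ₂.
Substitute: (1·5.1 + 2) ξ₂ = 133.7 → ξ₂ = 18.84 kmol/h, ξ₁ = 96.06 kmol/h.
Outlet amounts (n = n₀ + Σ ν·ξ):
  A: 351 − 1(96.06) − 2(18.84) = 217.3
  D: 0 + 1(96.06) = 96.06
  G: 0 + 2(18.84) = 37.67
  E: 0 + 1(18.84) = 18.84
Total out = 369.8 kmol/h; y_E = 18.84 / 369.8 = 0.05093.

0.0509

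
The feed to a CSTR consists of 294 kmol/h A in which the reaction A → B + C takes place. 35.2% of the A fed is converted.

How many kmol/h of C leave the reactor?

103 kmol/h

A reacted = 0.352 × 294 = 103.5 kmol/h; ν_A = −1, so ξ = 103.5/1 = 103.5 kmol/h.
Outlet amounts (n = n₀ + ν ξ):
  A: 294 − 1(103.5) = 190.5
  B: 0 + 1(103.5) = 103.5
  C: 0 + 1(103.5) = 103.5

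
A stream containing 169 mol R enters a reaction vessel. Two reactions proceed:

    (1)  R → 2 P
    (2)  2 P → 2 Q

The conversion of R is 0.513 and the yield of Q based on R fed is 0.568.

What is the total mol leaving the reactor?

256 mol

Conversion of R: R consumed = 1ξ₁ = 0.513 × 169 → ξ₁ = 86.7 mol.
Yield of Q: 2ξ₂ / 169 = 0.568 → ξ₂ = 48 mol.
Outlet amounts (n = n₀ + Σ ν·ξ):
  R: 169 − 1(86.7) = 82.3
  P: 0 + 2(86.7) − 2(48) = 77.4
  Q: 0 + 2(48) = 95.99
Total out = 82.3 + 77.4 + 95.99 = 255.7 mol.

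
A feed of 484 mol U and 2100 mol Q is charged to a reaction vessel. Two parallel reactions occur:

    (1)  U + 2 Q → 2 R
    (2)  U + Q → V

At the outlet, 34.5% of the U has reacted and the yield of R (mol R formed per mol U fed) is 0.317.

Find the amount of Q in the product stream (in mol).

1860 mol

Yield of R: 2ξ₁ / 484 = 0.317 → ξ₁ = 76.71 mol.
Conversion of U: 1ξ₁ + 1ξ₂ = 0.345 × 484 = 167 → ξ₂ = 90.27 mol.
Outlet amounts (n = n₀ + Σ ν·ξ):
  U: 484 − 1(76.71) − 1(90.27) = 317
  Q: 2100 − 2(76.71) − 1(90.27) = 1856
  R: 0 + 2(76.71) = 153.4
  V: 0 + 1(90.27) = 90.27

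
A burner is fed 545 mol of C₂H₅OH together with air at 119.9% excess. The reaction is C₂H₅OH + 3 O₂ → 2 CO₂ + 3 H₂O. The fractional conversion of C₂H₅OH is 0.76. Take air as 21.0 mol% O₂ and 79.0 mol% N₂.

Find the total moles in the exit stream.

18100 mol

Stoichiometric O₂ = 3 × 545 = 1635 mol; O₂ fed = 1635 × 2.199 = 3595 mol.
N₂ fed = 3595 × 79/21 = 13530 mol.
Fuel reacted = 0.76 × 545 → ξ = 414.2 mol.
Outlet (n = n₀ + ν ξ):
  C₂H₅OH: 545 − 1(414.2) = 130.8
  O₂: 3595 − 3(414.2) = 2353
  N₂: 13530 (inert)
  CO₂: 0 + 2(414.2) = 828.4
  H₂O: 0 + 3(414.2) = 1243
Total out = 130.8 + 2353 + 13530 + 828.4 + 1243 = 18080 mol.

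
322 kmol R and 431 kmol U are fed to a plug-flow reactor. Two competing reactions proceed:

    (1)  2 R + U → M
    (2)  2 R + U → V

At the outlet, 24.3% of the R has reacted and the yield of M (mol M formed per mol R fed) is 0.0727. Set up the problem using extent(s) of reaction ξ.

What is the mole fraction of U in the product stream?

Yield of M: 1ξ₁ / 322 = 0.0727 → ξ₁ = 23.41 kmol.
Conversion of R: 2ξ₁ + 2ξ₂ = 0.243 × 322 = 78.25 → ξ₂ = 15.71 kmol.
Outlet amounts (n = n₀ + Σ ν·ξ):
  R: 322 − 2(23.41) − 2(15.71) = 243.8
  U: 431 − 1(23.41) − 1(15.71) = 391.9
  M: 0 + 1(23.41) = 23.41
  V: 0 + 1(15.71) = 15.71
Total out = 674.8 kmol; y_U = 391.9 / 674.8 = 0.5808.

0.581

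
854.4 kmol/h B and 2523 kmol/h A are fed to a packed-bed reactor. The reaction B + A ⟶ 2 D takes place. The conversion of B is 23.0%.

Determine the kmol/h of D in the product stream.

B reacted = 0.23 × 854.4 = 196.5 kmol/h; ν_B = −1, so ξ = 196.5/1 = 196.5 kmol/h.
Outlet amounts (n = n₀ + ν ξ):
  B: 854.4 − 1(196.5) = 657.9
  A: 2523 − 1(196.5) = 2326
  D: 0 + 2(196.5) = 393

393 kmol/h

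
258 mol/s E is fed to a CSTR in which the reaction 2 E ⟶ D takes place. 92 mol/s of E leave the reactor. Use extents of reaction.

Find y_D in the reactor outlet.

For E: n = n₀ − 2ξ → 92 = 258 − 2ξ, giving ξ = 83 mol/s.
Outlet amounts (n = n₀ + ν ξ):
  E: 258 − 2(83) = 92
  D: 0 + 1(83) = 83
Total out = 175 mol/s; y_D = 83 / 175 = 0.4743.

0.474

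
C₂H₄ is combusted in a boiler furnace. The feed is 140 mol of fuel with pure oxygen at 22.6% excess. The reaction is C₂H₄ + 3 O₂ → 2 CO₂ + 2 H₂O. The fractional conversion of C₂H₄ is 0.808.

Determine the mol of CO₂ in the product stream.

226 mol

Stoichiometric O₂ = 3 × 140 = 420 mol; O₂ fed = 420 × 1.226 = 514.9 mol.
Fuel reacted = 0.808 × 140 → ξ = 113.1 mol.
Outlet (n = n₀ + ν ξ):
  C₂H₄: 140 − 1(113.1) = 26.88
  O₂: 514.9 − 3(113.1) = 175.6
  CO₂: 0 + 2(113.1) = 226.2
  H₂O: 0 + 2(113.1) = 226.2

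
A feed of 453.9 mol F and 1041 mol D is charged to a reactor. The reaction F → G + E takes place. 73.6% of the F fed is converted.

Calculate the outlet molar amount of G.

334 mol

F reacted = 0.736 × 453.9 = 334.1 mol; ν_F = −1, so ξ = 334.1/1 = 334.1 mol.
Outlet amounts (n = n₀ + ν ξ):
  F: 453.9 − 1(334.1) = 119.8
  G: 0 + 1(334.1) = 334.1
  E: 0 + 1(334.1) = 334.1
  D: 1041 (inert)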